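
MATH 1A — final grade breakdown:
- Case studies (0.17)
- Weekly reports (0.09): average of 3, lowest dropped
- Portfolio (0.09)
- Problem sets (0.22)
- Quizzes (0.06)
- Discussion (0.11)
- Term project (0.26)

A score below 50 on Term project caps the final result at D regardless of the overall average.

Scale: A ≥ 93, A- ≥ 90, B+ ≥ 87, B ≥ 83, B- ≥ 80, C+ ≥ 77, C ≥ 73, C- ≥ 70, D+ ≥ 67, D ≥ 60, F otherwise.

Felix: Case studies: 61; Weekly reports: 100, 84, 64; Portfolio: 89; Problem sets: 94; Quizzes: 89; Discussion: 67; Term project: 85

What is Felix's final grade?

B-

Weekly reports: drop 64 → average of remaining 2 = 184/2 = 92
Term project score 85 ≥ 50: minimum met.
Weighted total:
  Case studies 61 × 0.17 = 10.37
  Weekly reports 92 × 0.09 = 8.28
  Portfolio 89 × 0.09 = 8.01
  Problem sets 94 × 0.22 = 20.68
  Quizzes 89 × 0.06 = 5.34
  Discussion 67 × 0.11 = 7.37
  Term project 85 × 0.26 = 22.1
Sum = 82.15
82.15 is ≥ 80 and < 83 → B-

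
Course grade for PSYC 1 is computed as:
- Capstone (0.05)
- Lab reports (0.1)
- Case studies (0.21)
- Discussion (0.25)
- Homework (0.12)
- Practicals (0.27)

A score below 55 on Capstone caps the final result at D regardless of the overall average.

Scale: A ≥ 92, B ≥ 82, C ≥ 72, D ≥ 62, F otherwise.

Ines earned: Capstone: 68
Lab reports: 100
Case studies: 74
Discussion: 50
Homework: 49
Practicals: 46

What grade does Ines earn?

Capstone score 68 ≥ 55: minimum met.
Weighted total:
  Capstone 68 × 0.05 = 3.4
  Lab reports 100 × 0.1 = 10
  Case studies 74 × 0.21 = 15.54
  Discussion 50 × 0.25 = 12.5
  Homework 49 × 0.12 = 5.88
  Practicals 46 × 0.27 = 12.42
Sum = 59.74
59.74 < 62 → F

F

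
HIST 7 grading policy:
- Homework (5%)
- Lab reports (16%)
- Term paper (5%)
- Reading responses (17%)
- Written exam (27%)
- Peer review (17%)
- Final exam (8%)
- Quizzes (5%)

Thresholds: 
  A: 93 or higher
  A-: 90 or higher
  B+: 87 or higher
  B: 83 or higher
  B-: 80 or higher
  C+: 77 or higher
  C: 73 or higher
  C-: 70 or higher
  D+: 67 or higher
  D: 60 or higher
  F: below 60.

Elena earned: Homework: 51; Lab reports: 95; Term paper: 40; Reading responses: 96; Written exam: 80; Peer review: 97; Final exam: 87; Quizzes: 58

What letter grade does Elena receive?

Weighted total:
  Homework 51 × 0.05 = 2.55
  Lab reports 95 × 0.16 = 15.2
  Term paper 40 × 0.05 = 2
  Reading responses 96 × 0.17 = 16.32
  Written exam 80 × 0.27 = 21.6
  Peer review 97 × 0.17 = 16.49
  Final exam 87 × 0.08 = 6.96
  Quizzes 58 × 0.05 = 2.9
Sum = 84.02
84.02 is ≥ 83 and < 87 → B

B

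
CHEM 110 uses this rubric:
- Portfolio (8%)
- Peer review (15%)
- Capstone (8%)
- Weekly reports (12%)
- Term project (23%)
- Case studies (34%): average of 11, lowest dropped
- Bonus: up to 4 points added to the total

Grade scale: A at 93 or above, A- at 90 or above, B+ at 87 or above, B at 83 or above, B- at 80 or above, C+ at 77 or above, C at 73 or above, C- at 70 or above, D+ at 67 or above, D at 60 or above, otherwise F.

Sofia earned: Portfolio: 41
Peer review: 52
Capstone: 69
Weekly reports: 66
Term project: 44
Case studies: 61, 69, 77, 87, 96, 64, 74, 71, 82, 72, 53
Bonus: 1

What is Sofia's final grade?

D

Case studies: drop 53 → average of remaining 10 = 753/10 = 75.3
Weighted total:
  Portfolio 41 × 0.08 = 3.28
  Peer review 52 × 0.15 = 7.8
  Capstone 69 × 0.08 = 5.52
  Weekly reports 66 × 0.12 = 7.92
  Term project 44 × 0.23 = 10.12
  Case studies 75.3 × 0.34 = 25.602
Sum = 60.242
Bonus: 60.242 + 1 = 61.242
61.242 is ≥ 60 and < 67 → D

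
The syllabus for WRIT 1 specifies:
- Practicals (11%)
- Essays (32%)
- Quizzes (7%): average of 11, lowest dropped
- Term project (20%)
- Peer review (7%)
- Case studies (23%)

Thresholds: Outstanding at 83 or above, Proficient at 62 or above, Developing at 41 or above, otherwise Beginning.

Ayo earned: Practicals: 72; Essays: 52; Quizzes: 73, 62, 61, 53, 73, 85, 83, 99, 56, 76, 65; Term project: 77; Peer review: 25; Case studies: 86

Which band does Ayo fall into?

Proficient

Quizzes: drop 53 → average of remaining 10 = 733/10 = 73.3
Weighted total:
  Practicals 72 × 0.11 = 7.92
  Essays 52 × 0.32 = 16.64
  Quizzes 73.3 × 0.07 = 5.131
  Term project 77 × 0.2 = 15.4
  Peer review 25 × 0.07 = 1.75
  Case studies 86 × 0.23 = 19.78
Sum = 66.621
66.621 is ≥ 62 and < 83 → Proficient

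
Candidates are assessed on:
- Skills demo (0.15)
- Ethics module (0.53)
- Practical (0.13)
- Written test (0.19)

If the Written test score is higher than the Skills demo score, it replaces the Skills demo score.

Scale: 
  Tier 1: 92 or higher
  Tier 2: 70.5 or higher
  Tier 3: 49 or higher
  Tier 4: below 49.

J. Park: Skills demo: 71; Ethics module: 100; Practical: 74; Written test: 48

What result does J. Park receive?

Written test (48) ≤ Skills demo (71), so Skills demo stays at 71.
Weighted total:
  Skills demo 71 × 0.15 = 10.65
  Ethics module 100 × 0.53 = 53
  Practical 74 × 0.13 = 9.62
  Written test 48 × 0.19 = 9.12
Sum = 82.39
82.39 is ≥ 70.5 and < 92 → Tier 2

Tier 2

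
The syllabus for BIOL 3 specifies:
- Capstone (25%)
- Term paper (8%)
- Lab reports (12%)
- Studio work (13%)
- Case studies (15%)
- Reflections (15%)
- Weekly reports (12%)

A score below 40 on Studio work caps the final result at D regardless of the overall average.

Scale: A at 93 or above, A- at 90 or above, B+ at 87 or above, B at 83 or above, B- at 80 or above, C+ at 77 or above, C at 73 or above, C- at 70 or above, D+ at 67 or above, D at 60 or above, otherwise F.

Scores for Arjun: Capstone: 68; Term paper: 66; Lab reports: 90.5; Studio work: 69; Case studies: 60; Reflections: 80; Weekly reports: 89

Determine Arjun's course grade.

Studio work score 69 ≥ 40: minimum met.
Weighted total:
  Capstone 68 × 0.25 = 17
  Term paper 66 × 0.08 = 5.28
  Lab reports 90.5 × 0.12 = 10.86
  Studio work 69 × 0.13 = 8.97
  Case studies 60 × 0.15 = 9
  Reflections 80 × 0.15 = 12
  Weekly reports 89 × 0.12 = 10.68
Sum = 73.79
73.79 is ≥ 73 and < 77 → C

C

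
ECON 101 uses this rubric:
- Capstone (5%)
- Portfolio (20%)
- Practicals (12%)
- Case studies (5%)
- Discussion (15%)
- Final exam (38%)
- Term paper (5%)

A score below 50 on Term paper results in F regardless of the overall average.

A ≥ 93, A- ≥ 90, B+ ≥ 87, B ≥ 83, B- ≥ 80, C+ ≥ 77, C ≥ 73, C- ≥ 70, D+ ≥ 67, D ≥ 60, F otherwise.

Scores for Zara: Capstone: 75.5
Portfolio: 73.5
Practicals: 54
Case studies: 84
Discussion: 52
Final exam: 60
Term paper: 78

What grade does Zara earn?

Term paper score 78 ≥ 50: minimum met.
Weighted total:
  Capstone 75.5 × 0.05 = 3.775
  Portfolio 73.5 × 0.2 = 14.7
  Practicals 54 × 0.12 = 6.48
  Case studies 84 × 0.05 = 4.2
  Discussion 52 × 0.15 = 7.8
  Final exam 60 × 0.38 = 22.8
  Term paper 78 × 0.05 = 3.9
Sum = 63.655
63.655 is ≥ 60 and < 67 → D

D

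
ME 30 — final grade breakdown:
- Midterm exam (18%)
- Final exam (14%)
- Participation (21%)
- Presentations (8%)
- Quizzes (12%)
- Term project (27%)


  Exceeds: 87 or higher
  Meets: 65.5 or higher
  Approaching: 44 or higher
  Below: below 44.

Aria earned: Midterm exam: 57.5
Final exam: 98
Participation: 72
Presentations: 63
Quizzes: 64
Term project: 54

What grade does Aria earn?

Weighted total:
  Midterm exam 57.5 × 0.18 = 10.35
  Final exam 98 × 0.14 = 13.72
  Participation 72 × 0.21 = 15.12
  Presentations 63 × 0.08 = 5.04
  Quizzes 64 × 0.12 = 7.68
  Term project 54 × 0.27 = 14.58
Sum = 66.49
66.49 is ≥ 65.5 and < 87 → Meets

Meets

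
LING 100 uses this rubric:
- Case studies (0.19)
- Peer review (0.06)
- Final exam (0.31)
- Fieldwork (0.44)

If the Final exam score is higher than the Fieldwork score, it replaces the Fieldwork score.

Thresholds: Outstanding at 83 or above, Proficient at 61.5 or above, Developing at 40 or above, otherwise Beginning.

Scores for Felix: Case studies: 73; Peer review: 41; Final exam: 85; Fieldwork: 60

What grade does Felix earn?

Final exam (85) > Fieldwork (60), so Fieldwork counts as 85.
Weighted total:
  Case studies 73 × 0.19 = 13.87
  Peer review 41 × 0.06 = 2.46
  Final exam 85 × 0.31 = 26.35
  Fieldwork 85 × 0.44 = 37.4
Sum = 80.08
80.08 is ≥ 61.5 and < 83 → Proficient

Proficient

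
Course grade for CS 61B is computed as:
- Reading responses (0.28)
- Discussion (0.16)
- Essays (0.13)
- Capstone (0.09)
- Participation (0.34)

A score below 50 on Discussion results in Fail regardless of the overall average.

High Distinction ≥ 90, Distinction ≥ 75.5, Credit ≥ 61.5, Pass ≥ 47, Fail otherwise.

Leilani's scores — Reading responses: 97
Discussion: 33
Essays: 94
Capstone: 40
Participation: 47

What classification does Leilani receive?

Fail

Discussion score 33 < 50: minimum not met.
Weighted total:
  Reading responses 97 × 0.28 = 27.16
  Discussion 33 × 0.16 = 5.28
  Essays 94 × 0.13 = 12.22
  Capstone 40 × 0.09 = 3.6
  Participation 47 × 0.34 = 15.98
Sum = 64.24
Because the Discussion minimum was not met, the result is Fail.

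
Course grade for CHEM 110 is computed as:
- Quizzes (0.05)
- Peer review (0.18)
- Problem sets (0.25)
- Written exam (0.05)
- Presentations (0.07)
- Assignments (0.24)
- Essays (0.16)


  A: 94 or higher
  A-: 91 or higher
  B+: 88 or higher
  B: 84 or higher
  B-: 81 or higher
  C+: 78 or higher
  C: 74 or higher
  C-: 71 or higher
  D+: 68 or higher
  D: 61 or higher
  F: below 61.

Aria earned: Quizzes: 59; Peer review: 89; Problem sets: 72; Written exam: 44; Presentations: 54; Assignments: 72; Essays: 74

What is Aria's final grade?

Weighted total:
  Quizzes 59 × 0.05 = 2.95
  Peer review 89 × 0.18 = 16.02
  Problem sets 72 × 0.25 = 18
  Written exam 44 × 0.05 = 2.2
  Presentations 54 × 0.07 = 3.78
  Assignments 72 × 0.24 = 17.28
  Essays 74 × 0.16 = 11.84
Sum = 72.07
72.07 is ≥ 71 and < 74 → C-

C-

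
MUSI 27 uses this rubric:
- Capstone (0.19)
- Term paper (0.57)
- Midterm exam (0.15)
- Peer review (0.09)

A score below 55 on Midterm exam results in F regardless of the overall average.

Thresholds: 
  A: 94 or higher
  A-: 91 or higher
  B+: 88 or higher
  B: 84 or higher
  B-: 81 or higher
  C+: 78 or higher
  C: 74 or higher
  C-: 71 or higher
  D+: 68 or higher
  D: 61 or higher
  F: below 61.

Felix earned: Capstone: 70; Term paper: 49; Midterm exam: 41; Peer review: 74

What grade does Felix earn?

F

Midterm exam score 41 < 55: minimum not met.
Weighted total:
  Capstone 70 × 0.19 = 13.3
  Term paper 49 × 0.57 = 27.93
  Midterm exam 41 × 0.15 = 6.15
  Peer review 74 × 0.09 = 6.66
Sum = 54.04
Because the Midterm exam minimum was not met, the result is F.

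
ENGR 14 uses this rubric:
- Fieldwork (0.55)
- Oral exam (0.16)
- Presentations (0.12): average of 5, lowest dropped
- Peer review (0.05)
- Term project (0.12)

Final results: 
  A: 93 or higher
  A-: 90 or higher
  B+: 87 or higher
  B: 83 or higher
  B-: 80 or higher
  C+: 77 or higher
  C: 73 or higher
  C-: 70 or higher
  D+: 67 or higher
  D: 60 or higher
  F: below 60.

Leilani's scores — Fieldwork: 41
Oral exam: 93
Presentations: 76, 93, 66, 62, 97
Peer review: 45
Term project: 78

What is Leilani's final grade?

Presentations: drop 62 → average of remaining 4 = 332/4 = 83
Weighted total:
  Fieldwork 41 × 0.55 = 22.55
  Oral exam 93 × 0.16 = 14.88
  Presentations 83 × 0.12 = 9.96
  Peer review 45 × 0.05 = 2.25
  Term project 78 × 0.12 = 9.36
Sum = 59
59 < 60 → F

F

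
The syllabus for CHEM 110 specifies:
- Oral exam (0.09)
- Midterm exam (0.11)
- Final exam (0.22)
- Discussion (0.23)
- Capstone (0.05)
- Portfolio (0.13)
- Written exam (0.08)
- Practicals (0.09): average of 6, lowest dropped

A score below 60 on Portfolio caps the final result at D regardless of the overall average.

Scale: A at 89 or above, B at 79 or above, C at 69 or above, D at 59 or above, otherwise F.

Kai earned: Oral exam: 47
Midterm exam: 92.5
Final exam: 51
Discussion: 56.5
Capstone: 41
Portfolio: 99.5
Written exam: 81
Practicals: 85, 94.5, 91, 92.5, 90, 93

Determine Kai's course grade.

D

Practicals: drop 85 → average of remaining 5 = 461/5 = 92.2
Portfolio score 99.5 ≥ 60: minimum met.
Weighted total:
  Oral exam 47 × 0.09 = 4.23
  Midterm exam 92.5 × 0.11 = 10.175
  Final exam 51 × 0.22 = 11.22
  Discussion 56.5 × 0.23 = 12.995
  Capstone 41 × 0.05 = 2.05
  Portfolio 99.5 × 0.13 = 12.935
  Written exam 81 × 0.08 = 6.48
  Practicals 92.2 × 0.09 = 8.298
Sum = 68.383
68.383 is ≥ 59 and < 69 → D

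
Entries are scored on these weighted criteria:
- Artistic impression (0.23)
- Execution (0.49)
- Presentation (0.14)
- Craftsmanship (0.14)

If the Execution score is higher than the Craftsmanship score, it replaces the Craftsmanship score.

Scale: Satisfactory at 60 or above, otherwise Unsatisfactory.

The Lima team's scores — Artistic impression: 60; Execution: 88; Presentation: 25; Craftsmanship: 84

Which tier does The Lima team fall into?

Satisfactory

Execution (88) > Craftsmanship (84), so Craftsmanship counts as 88.
Weighted total:
  Artistic impression 60 × 0.23 = 13.8
  Execution 88 × 0.49 = 43.12
  Presentation 25 × 0.14 = 3.5
  Craftsmanship 88 × 0.14 = 12.32
Sum = 72.74
72.74 ≥ 60 → Satisfactory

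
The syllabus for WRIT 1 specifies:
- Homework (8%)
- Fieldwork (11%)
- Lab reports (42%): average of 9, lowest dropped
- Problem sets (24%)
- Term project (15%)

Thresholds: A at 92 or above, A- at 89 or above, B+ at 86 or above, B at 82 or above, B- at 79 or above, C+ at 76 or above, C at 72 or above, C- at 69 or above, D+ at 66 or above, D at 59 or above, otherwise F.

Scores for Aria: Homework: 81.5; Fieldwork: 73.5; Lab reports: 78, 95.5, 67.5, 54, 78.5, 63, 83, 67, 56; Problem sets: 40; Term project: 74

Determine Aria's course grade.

Lab reports: drop 54 → average of remaining 8 = 588.5/8 = 73.5625
Weighted total:
  Homework 81.5 × 0.08 = 6.52
  Fieldwork 73.5 × 0.11 = 8.085
  Lab reports 73.5625 × 0.42 = 30.89625
  Problem sets 40 × 0.24 = 9.6
  Term project 74 × 0.15 = 11.1
Sum = 66.20125
66.20125 is ≥ 66 and < 69 → D+

D+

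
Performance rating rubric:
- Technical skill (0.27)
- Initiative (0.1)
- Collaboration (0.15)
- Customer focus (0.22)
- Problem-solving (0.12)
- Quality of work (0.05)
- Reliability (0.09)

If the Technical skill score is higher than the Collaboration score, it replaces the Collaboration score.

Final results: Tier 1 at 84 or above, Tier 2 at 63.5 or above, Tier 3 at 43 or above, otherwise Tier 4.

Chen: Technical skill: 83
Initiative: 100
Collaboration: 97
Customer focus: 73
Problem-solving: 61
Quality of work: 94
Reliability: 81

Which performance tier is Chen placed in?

Technical skill (83) ≤ Collaboration (97), so Collaboration stays at 97.
Weighted total:
  Technical skill 83 × 0.27 = 22.41
  Initiative 100 × 0.1 = 10
  Collaboration 97 × 0.15 = 14.55
  Customer focus 73 × 0.22 = 16.06
  Problem-solving 61 × 0.12 = 7.32
  Quality of work 94 × 0.05 = 4.7
  Reliability 81 × 0.09 = 7.29
Sum = 82.33
82.33 is ≥ 63.5 and < 84 → Tier 2

Tier 2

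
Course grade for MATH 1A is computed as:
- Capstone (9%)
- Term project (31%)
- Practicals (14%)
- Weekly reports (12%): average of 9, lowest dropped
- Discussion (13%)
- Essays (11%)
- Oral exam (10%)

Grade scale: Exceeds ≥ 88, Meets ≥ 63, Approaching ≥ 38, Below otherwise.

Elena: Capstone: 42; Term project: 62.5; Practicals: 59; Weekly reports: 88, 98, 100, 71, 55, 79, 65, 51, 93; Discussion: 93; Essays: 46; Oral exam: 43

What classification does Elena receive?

Approaching

Weekly reports: drop 51 → average of remaining 8 = 649/8 = 81.125
Weighted total:
  Capstone 42 × 0.09 = 3.78
  Term project 62.5 × 0.31 = 19.375
  Practicals 59 × 0.14 = 8.26
  Weekly reports 81.125 × 0.12 = 9.735
  Discussion 93 × 0.13 = 12.09
  Essays 46 × 0.11 = 5.06
  Oral exam 43 × 0.1 = 4.3
Sum = 62.6
62.6 is ≥ 38 and < 63 → Approaching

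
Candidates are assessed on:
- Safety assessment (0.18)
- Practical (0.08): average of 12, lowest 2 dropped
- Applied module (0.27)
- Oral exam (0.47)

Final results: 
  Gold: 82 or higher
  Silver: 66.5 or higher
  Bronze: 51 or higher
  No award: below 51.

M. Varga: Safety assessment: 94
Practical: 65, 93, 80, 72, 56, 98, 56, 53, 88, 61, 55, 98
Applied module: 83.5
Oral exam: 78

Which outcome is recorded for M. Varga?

Gold

Practical: drop 53, 55 → average of remaining 10 = 767/10 = 76.7
Weighted total:
  Safety assessment 94 × 0.18 = 16.92
  Practical 76.7 × 0.08 = 6.136
  Applied module 83.5 × 0.27 = 22.545
  Oral exam 78 × 0.47 = 36.66
Sum = 82.261
82.261 ≥ 82 → Gold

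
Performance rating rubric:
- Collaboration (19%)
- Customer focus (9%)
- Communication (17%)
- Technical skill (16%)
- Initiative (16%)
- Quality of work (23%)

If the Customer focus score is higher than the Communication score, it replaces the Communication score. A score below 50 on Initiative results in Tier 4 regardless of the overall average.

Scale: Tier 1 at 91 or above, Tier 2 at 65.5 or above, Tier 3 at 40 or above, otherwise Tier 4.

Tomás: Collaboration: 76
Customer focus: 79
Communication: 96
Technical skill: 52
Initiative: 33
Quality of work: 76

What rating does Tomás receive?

Tier 4

Customer focus (79) ≤ Communication (96), so Communication stays at 96.
Initiative score 33 < 50: minimum not met.
Weighted total:
  Collaboration 76 × 0.19 = 14.44
  Customer focus 79 × 0.09 = 7.11
  Communication 96 × 0.17 = 16.32
  Technical skill 52 × 0.16 = 8.32
  Initiative 33 × 0.16 = 5.28
  Quality of work 76 × 0.23 = 17.48
Sum = 68.95
Because the Initiative minimum was not met, the result is Tier 4.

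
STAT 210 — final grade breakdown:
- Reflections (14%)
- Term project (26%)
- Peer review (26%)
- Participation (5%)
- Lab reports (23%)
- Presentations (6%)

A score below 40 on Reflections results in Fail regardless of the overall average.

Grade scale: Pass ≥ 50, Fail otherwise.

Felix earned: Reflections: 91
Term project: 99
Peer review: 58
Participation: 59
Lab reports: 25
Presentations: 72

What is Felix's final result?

Reflections score 91 ≥ 40: minimum met.
Weighted total:
  Reflections 91 × 0.14 = 12.74
  Term project 99 × 0.26 = 25.74
  Peer review 58 × 0.26 = 15.08
  Participation 59 × 0.05 = 2.95
  Lab reports 25 × 0.23 = 5.75
  Presentations 72 × 0.06 = 4.32
Sum = 66.58
66.58 ≥ 50 → Pass

Pass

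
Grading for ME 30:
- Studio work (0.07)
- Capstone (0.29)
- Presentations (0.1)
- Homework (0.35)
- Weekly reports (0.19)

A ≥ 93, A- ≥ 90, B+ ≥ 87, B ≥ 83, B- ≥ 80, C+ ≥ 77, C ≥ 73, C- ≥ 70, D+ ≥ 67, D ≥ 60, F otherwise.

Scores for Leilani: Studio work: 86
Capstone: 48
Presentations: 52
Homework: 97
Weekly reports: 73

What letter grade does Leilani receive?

Weighted total:
  Studio work 86 × 0.07 = 6.02
  Capstone 48 × 0.29 = 13.92
  Presentations 52 × 0.1 = 5.2
  Homework 97 × 0.35 = 33.95
  Weekly reports 73 × 0.19 = 13.87
Sum = 72.96
72.96 is ≥ 70 and < 73 → C-

C-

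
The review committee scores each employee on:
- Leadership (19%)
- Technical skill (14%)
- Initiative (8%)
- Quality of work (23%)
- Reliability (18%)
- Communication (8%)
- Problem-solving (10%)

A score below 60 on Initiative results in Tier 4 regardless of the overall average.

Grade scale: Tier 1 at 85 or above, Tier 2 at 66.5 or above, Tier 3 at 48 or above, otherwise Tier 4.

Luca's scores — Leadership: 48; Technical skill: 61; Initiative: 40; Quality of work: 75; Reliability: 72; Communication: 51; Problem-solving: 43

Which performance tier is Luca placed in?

Initiative score 40 < 60: minimum not met.
Weighted total:
  Leadership 48 × 0.19 = 9.12
  Technical skill 61 × 0.14 = 8.54
  Initiative 40 × 0.08 = 3.2
  Quality of work 75 × 0.23 = 17.25
  Reliability 72 × 0.18 = 12.96
  Communication 51 × 0.08 = 4.08
  Problem-solving 43 × 0.1 = 4.3
Sum = 59.45
Because the Initiative minimum was not met, the result is Tier 4.

Tier 4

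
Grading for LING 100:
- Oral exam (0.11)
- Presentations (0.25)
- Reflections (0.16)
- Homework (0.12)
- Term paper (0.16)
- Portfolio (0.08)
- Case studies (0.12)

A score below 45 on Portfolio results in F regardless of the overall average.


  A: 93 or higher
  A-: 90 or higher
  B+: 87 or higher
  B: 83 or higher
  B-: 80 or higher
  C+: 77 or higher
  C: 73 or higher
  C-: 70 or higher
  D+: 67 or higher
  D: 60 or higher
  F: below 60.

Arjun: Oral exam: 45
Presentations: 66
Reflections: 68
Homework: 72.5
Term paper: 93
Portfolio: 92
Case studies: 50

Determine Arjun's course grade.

Portfolio score 92 ≥ 45: minimum met.
Weighted total:
  Oral exam 45 × 0.11 = 4.95
  Presentations 66 × 0.25 = 16.5
  Reflections 68 × 0.16 = 10.88
  Homework 72.5 × 0.12 = 8.7
  Term paper 93 × 0.16 = 14.88
  Portfolio 92 × 0.08 = 7.36
  Case studies 50 × 0.12 = 6
Sum = 69.27
69.27 is ≥ 67 and < 70 → D+

D+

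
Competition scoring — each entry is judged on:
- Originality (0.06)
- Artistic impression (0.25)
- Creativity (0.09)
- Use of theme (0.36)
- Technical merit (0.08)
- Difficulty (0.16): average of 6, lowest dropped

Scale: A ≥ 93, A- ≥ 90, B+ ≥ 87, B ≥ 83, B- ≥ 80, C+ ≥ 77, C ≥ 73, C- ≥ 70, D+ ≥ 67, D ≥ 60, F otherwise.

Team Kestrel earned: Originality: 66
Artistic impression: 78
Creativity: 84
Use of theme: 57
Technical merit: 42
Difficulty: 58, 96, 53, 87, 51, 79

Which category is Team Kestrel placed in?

D

Difficulty: drop 51 → average of remaining 5 = 373/5 = 74.6
Weighted total:
  Originality 66 × 0.06 = 3.96
  Artistic impression 78 × 0.25 = 19.5
  Creativity 84 × 0.09 = 7.56
  Use of theme 57 × 0.36 = 20.52
  Technical merit 42 × 0.08 = 3.36
  Difficulty 74.6 × 0.16 = 11.936
Sum = 66.836
66.836 is ≥ 60 and < 67 → D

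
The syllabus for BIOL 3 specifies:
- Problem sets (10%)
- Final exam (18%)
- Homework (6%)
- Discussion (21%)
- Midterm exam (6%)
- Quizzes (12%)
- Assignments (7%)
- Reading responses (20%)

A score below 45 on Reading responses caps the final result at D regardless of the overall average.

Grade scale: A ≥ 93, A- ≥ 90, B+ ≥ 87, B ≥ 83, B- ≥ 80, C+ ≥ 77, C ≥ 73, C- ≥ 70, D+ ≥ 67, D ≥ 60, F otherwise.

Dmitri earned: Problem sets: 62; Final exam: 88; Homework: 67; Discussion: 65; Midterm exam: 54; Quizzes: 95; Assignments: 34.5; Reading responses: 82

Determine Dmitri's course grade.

Reading responses score 82 ≥ 45: minimum met.
Weighted total:
  Problem sets 62 × 0.1 = 6.2
  Final exam 88 × 0.18 = 15.84
  Homework 67 × 0.06 = 4.02
  Discussion 65 × 0.21 = 13.65
  Midterm exam 54 × 0.06 = 3.24
  Quizzes 95 × 0.12 = 11.4
  Assignments 34.5 × 0.07 = 2.415
  Reading responses 82 × 0.2 = 16.4
Sum = 73.165
73.165 is ≥ 73 and < 77 → C

C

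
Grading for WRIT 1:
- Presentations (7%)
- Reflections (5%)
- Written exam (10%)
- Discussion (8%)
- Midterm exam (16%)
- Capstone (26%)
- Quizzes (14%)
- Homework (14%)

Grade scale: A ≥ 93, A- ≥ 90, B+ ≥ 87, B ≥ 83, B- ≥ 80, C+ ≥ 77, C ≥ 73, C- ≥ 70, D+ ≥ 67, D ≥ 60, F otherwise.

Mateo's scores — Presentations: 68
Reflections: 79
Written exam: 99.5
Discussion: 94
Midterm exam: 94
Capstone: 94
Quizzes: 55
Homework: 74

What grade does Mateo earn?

Weighted total:
  Presentations 68 × 0.07 = 4.76
  Reflections 79 × 0.05 = 3.95
  Written exam 99.5 × 0.1 = 9.95
  Discussion 94 × 0.08 = 7.52
  Midterm exam 94 × 0.16 = 15.04
  Capstone 94 × 0.26 = 24.44
  Quizzes 55 × 0.14 = 7.7
  Homework 74 × 0.14 = 10.36
Sum = 83.72
83.72 is ≥ 83 and < 87 → B

B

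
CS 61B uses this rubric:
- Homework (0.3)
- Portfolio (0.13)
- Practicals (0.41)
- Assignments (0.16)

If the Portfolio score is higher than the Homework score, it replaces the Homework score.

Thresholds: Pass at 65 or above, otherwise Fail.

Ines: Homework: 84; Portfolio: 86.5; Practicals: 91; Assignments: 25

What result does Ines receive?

Portfolio (86.5) > Homework (84), so Homework counts as 86.5.
Weighted total:
  Homework 86.5 × 0.3 = 25.95
  Portfolio 86.5 × 0.13 = 11.245
  Practicals 91 × 0.41 = 37.31
  Assignments 25 × 0.16 = 4
Sum = 78.505
78.505 ≥ 65 → Pass

Pass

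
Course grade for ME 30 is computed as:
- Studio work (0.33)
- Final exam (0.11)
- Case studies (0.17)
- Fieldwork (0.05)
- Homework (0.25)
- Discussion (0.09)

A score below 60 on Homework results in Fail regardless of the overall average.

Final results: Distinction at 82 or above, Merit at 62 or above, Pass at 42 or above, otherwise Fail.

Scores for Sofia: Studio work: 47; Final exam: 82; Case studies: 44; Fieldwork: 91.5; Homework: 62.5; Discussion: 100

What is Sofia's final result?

Homework score 62.5 ≥ 60: minimum met.
Weighted total:
  Studio work 47 × 0.33 = 15.51
  Final exam 82 × 0.11 = 9.02
  Case studies 44 × 0.17 = 7.48
  Fieldwork 91.5 × 0.05 = 4.575
  Homework 62.5 × 0.25 = 15.625
  Discussion 100 × 0.09 = 9
Sum = 61.21
61.21 is ≥ 42 and < 62 → Pass

Pass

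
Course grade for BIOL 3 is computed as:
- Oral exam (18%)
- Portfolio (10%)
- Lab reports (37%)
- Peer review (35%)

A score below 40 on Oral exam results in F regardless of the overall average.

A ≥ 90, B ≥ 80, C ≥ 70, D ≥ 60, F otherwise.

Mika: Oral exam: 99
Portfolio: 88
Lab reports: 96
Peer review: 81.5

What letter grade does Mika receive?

A

Oral exam score 99 ≥ 40: minimum met.
Weighted total:
  Oral exam 99 × 0.18 = 17.82
  Portfolio 88 × 0.1 = 8.8
  Lab reports 96 × 0.37 = 35.52
  Peer review 81.5 × 0.35 = 28.525
Sum = 90.665
90.665 ≥ 90 → A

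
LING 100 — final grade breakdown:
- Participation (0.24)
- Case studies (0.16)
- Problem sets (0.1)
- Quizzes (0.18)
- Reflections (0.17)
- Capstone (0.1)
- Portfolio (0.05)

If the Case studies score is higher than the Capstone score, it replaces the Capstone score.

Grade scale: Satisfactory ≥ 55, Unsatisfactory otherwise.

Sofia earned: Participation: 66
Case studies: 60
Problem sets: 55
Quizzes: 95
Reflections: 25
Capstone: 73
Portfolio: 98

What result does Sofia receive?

Satisfactory

Case studies (60) ≤ Capstone (73), so Capstone stays at 73.
Weighted total:
  Participation 66 × 0.24 = 15.84
  Case studies 60 × 0.16 = 9.6
  Problem sets 55 × 0.1 = 5.5
  Quizzes 95 × 0.18 = 17.1
  Reflections 25 × 0.17 = 4.25
  Capstone 73 × 0.1 = 7.3
  Portfolio 98 × 0.05 = 4.9
Sum = 64.49
64.49 ≥ 55 → Satisfactory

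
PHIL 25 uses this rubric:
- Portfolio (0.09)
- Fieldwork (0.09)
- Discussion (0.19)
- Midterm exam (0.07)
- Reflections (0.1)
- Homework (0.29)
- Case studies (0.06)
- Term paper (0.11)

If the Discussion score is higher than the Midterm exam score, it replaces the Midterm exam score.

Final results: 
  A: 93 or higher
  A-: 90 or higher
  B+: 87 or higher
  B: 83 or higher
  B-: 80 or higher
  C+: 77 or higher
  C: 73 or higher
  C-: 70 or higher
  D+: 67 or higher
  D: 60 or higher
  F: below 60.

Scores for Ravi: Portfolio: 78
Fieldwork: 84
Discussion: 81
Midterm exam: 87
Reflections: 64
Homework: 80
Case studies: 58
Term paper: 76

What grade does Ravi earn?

Discussion (81) ≤ Midterm exam (87), so Midterm exam stays at 87.
Weighted total:
  Portfolio 78 × 0.09 = 7.02
  Fieldwork 84 × 0.09 = 7.56
  Discussion 81 × 0.19 = 15.39
  Midterm exam 87 × 0.07 = 6.09
  Reflections 64 × 0.1 = 6.4
  Homework 80 × 0.29 = 23.2
  Case studies 58 × 0.06 = 3.48
  Term paper 76 × 0.11 = 8.36
Sum = 77.5
77.5 is ≥ 77 and < 80 → C+

C+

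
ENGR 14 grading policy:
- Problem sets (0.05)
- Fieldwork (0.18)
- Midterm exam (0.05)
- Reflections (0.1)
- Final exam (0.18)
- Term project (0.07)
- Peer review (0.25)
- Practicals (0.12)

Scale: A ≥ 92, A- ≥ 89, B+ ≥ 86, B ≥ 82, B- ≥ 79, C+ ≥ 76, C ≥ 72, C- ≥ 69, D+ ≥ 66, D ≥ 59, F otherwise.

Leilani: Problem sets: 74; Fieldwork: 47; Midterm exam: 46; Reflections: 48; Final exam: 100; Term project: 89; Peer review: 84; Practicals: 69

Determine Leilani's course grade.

Weighted total:
  Problem sets 74 × 0.05 = 3.7
  Fieldwork 47 × 0.18 = 8.46
  Midterm exam 46 × 0.05 = 2.3
  Reflections 48 × 0.1 = 4.8
  Final exam 100 × 0.18 = 18
  Term project 89 × 0.07 = 6.23
  Peer review 84 × 0.25 = 21
  Practicals 69 × 0.12 = 8.28
Sum = 72.77
72.77 is ≥ 72 and < 76 → C

C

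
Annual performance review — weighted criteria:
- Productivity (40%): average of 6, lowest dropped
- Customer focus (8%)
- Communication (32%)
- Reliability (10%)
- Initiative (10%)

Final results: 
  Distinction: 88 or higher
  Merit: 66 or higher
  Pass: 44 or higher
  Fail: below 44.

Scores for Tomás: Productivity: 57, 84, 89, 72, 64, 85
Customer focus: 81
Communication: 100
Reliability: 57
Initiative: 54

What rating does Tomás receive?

Merit

Productivity: drop 57 → average of remaining 5 = 394/5 = 78.8
Weighted total:
  Productivity 78.8 × 0.4 = 31.52
  Customer focus 81 × 0.08 = 6.48
  Communication 100 × 0.32 = 32
  Reliability 57 × 0.1 = 5.7
  Initiative 54 × 0.1 = 5.4
Sum = 81.1
81.1 is ≥ 66 and < 88 → Merit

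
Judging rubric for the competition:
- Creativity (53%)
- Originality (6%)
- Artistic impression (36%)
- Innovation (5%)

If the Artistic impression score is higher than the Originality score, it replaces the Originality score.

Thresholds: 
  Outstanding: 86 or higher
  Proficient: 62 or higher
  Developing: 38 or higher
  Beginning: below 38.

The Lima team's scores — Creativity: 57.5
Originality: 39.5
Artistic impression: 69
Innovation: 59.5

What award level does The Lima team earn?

Artistic impression (69) > Originality (39.5), so Originality counts as 69.
Weighted total:
  Creativity 57.5 × 0.53 = 30.475
  Originality 69 × 0.06 = 4.14
  Artistic impression 69 × 0.36 = 24.84
  Innovation 59.5 × 0.05 = 2.975
Sum = 62.43
62.43 is ≥ 62 and < 86 → Proficient

Proficient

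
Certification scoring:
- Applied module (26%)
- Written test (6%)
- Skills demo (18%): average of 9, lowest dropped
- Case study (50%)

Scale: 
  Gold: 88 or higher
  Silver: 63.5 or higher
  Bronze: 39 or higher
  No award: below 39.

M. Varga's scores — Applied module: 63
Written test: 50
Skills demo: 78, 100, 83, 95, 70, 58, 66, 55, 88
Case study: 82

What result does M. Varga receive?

Skills demo: drop 55 → average of remaining 8 = 638/8 = 79.75
Weighted total:
  Applied module 63 × 0.26 = 16.38
  Written test 50 × 0.06 = 3
  Skills demo 79.75 × 0.18 = 14.355
  Case study 82 × 0.5 = 41
Sum = 74.735
74.735 is ≥ 63.5 and < 88 → Silver

Silver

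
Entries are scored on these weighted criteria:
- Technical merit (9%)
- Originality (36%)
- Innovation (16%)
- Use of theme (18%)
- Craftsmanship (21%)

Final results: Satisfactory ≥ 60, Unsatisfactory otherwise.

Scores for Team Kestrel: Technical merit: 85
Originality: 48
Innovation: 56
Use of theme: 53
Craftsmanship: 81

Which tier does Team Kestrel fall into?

Satisfactory

Weighted total:
  Technical merit 85 × 0.09 = 7.65
  Originality 48 × 0.36 = 17.28
  Innovation 56 × 0.16 = 8.96
  Use of theme 53 × 0.18 = 9.54
  Craftsmanship 81 × 0.21 = 17.01
Sum = 60.44
60.44 ≥ 60 → Satisfactory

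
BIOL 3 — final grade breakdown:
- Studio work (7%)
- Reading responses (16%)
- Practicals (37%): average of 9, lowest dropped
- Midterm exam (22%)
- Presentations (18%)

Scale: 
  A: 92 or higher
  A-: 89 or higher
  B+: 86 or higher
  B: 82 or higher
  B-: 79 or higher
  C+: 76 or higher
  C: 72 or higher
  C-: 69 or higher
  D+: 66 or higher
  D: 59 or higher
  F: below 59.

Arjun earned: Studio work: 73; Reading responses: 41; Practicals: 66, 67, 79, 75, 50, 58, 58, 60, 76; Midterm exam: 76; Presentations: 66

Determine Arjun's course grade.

D

Practicals: drop 50 → average of remaining 8 = 539/8 = 67.375
Weighted total:
  Studio work 73 × 0.07 = 5.11
  Reading responses 41 × 0.16 = 6.56
  Practicals 67.375 × 0.37 = 24.92875
  Midterm exam 76 × 0.22 = 16.72
  Presentations 66 × 0.18 = 11.88
Sum = 65.19875
65.19875 is ≥ 59 and < 66 → D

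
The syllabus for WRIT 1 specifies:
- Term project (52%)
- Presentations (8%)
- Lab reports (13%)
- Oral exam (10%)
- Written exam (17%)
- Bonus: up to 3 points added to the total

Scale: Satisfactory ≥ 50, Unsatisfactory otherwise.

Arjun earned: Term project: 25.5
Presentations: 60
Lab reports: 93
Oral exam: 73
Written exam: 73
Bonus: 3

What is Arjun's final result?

Weighted total:
  Term project 25.5 × 0.52 = 13.26
  Presentations 60 × 0.08 = 4.8
  Lab reports 93 × 0.13 = 12.09
  Oral exam 73 × 0.1 = 7.3
  Written exam 73 × 0.17 = 12.41
Sum = 49.86
Bonus: 49.86 + 3 = 52.86
52.86 ≥ 50 → Satisfactory

Satisfactory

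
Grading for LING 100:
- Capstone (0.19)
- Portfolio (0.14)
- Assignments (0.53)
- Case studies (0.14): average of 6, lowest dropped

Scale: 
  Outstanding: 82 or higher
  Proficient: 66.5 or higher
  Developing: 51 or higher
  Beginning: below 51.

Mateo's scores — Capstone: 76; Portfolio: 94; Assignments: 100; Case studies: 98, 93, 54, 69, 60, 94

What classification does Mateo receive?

Case studies: drop 54 → average of remaining 5 = 414/5 = 82.8
Weighted total:
  Capstone 76 × 0.19 = 14.44
  Portfolio 94 × 0.14 = 13.16
  Assignments 100 × 0.53 = 53
  Case studies 82.8 × 0.14 = 11.592
Sum = 92.192
92.192 ≥ 82 → Outstanding

Outstanding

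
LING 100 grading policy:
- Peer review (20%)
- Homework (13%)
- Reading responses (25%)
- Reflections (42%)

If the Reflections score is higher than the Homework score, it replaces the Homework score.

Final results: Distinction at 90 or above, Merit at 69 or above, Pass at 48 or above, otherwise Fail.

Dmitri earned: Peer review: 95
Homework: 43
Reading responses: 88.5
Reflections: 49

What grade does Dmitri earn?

Pass

Reflections (49) > Homework (43), so Homework counts as 49.
Weighted total:
  Peer review 95 × 0.2 = 19
  Homework 49 × 0.13 = 6.37
  Reading responses 88.5 × 0.25 = 22.125
  Reflections 49 × 0.42 = 20.58
Sum = 68.075
68.075 is ≥ 48 and < 69 → Pass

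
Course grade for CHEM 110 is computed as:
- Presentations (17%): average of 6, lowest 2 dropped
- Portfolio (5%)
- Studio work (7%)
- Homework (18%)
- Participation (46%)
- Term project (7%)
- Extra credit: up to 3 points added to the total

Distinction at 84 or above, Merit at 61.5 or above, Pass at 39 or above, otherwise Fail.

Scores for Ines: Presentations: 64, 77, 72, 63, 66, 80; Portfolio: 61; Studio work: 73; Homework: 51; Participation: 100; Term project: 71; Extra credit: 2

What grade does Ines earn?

Merit

Presentations: drop 63, 64 → average of remaining 4 = 295/4 = 73.75
Weighted total:
  Presentations 73.75 × 0.17 = 12.5375
  Portfolio 61 × 0.05 = 3.05
  Studio work 73 × 0.07 = 5.11
  Homework 51 × 0.18 = 9.18
  Participation 100 × 0.46 = 46
  Term project 71 × 0.07 = 4.97
Sum = 80.8475
Extra credit: 80.8475 + 2 = 82.8475
82.8475 is ≥ 61.5 and < 84 → Merit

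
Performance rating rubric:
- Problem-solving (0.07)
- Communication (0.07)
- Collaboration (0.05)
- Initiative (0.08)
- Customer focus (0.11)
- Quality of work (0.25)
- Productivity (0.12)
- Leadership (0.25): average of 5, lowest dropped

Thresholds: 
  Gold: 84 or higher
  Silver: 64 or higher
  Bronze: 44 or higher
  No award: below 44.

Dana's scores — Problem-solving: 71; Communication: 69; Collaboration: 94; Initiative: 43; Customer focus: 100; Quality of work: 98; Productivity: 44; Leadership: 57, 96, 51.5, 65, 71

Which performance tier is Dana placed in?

Silver

Leadership: drop 51.5 → average of remaining 4 = 289/4 = 72.25
Weighted total:
  Problem-solving 71 × 0.07 = 4.97
  Communication 69 × 0.07 = 4.83
  Collaboration 94 × 0.05 = 4.7
  Initiative 43 × 0.08 = 3.44
  Customer focus 100 × 0.11 = 11
  Quality of work 98 × 0.25 = 24.5
  Productivity 44 × 0.12 = 5.28
  Leadership 72.25 × 0.25 = 18.0625
Sum = 76.7825
76.7825 is ≥ 64 and < 84 → Silver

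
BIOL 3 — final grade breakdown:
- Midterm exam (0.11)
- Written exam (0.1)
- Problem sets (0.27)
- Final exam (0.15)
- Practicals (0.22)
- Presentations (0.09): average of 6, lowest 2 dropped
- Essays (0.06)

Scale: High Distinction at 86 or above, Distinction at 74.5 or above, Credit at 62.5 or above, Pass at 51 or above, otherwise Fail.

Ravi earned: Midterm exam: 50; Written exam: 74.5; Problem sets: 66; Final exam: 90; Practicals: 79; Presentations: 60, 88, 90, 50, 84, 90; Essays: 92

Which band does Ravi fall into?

Distinction

Presentations: drop 50, 60 → average of remaining 4 = 352/4 = 88
Weighted total:
  Midterm exam 50 × 0.11 = 5.5
  Written exam 74.5 × 0.1 = 7.45
  Problem sets 66 × 0.27 = 17.82
  Final exam 90 × 0.15 = 13.5
  Practicals 79 × 0.22 = 17.38
  Presentations 88 × 0.09 = 7.92
  Essays 92 × 0.06 = 5.52
Sum = 75.09
75.09 is ≥ 74.5 and < 86 → Distinction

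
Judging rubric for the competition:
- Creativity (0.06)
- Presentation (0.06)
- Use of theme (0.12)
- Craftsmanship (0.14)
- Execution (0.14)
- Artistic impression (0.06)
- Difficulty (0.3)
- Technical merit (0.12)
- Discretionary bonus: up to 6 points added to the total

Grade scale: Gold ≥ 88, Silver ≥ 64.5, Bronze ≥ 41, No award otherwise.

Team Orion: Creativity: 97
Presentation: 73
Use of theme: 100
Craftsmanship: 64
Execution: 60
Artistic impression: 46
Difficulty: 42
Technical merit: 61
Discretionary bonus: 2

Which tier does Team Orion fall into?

Bronze

Weighted total:
  Creativity 97 × 0.06 = 5.82
  Presentation 73 × 0.06 = 4.38
  Use of theme 100 × 0.12 = 12
  Craftsmanship 64 × 0.14 = 8.96
  Execution 60 × 0.14 = 8.4
  Artistic impression 46 × 0.06 = 2.76
  Difficulty 42 × 0.3 = 12.6
  Technical merit 61 × 0.12 = 7.32
Sum = 62.24
Discretionary bonus: 62.24 + 2 = 64.24
64.24 is ≥ 41 and < 64.5 → Bronze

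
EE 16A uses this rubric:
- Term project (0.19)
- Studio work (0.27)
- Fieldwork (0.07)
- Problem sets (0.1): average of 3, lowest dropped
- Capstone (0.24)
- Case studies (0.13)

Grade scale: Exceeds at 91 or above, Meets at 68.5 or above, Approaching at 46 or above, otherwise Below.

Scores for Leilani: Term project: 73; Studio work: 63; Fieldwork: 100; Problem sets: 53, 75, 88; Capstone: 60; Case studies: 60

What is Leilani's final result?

Problem sets: drop 53 → average of remaining 2 = 163/2 = 81.5
Weighted total:
  Term project 73 × 0.19 = 13.87
  Studio work 63 × 0.27 = 17.01
  Fieldwork 100 × 0.07 = 7
  Problem sets 81.5 × 0.1 = 8.15
  Capstone 60 × 0.24 = 14.4
  Case studies 60 × 0.13 = 7.8
Sum = 68.23
68.23 is ≥ 46 and < 68.5 → Approaching

Approaching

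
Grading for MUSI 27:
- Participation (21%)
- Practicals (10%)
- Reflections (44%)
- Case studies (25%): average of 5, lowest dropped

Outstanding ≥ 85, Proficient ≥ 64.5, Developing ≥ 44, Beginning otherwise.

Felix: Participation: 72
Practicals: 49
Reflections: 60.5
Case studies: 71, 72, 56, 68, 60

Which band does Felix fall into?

Developing

Case studies: drop 56 → average of remaining 4 = 271/4 = 67.75
Weighted total:
  Participation 72 × 0.21 = 15.12
  Practicals 49 × 0.1 = 4.9
  Reflections 60.5 × 0.44 = 26.62
  Case studies 67.75 × 0.25 = 16.9375
Sum = 63.5775
63.5775 is ≥ 44 and < 64.5 → Developing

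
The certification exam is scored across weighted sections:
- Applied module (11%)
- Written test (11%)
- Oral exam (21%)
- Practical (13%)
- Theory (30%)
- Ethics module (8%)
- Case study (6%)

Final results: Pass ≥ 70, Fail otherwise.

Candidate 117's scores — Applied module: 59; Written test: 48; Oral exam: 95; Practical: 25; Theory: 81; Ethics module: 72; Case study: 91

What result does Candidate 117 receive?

Weighted total:
  Applied module 59 × 0.11 = 6.49
  Written test 48 × 0.11 = 5.28
  Oral exam 95 × 0.21 = 19.95
  Practical 25 × 0.13 = 3.25
  Theory 81 × 0.3 = 24.3
  Ethics module 72 × 0.08 = 5.76
  Case study 91 × 0.06 = 5.46
Sum = 70.49
70.49 ≥ 70 → Pass

Pass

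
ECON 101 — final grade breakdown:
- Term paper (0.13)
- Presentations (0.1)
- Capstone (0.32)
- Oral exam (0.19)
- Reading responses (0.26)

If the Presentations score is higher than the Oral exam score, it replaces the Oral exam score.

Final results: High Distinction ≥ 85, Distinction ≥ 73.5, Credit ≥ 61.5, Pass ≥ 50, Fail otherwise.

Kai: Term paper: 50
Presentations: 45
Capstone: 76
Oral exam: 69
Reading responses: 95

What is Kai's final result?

Presentations (45) ≤ Oral exam (69), so Oral exam stays at 69.
Weighted total:
  Term paper 50 × 0.13 = 6.5
  Presentations 45 × 0.1 = 4.5
  Capstone 76 × 0.32 = 24.32
  Oral exam 69 × 0.19 = 13.11
  Reading responses 95 × 0.26 = 24.7
Sum = 73.13
73.13 is ≥ 61.5 and < 73.5 → Credit

Credit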